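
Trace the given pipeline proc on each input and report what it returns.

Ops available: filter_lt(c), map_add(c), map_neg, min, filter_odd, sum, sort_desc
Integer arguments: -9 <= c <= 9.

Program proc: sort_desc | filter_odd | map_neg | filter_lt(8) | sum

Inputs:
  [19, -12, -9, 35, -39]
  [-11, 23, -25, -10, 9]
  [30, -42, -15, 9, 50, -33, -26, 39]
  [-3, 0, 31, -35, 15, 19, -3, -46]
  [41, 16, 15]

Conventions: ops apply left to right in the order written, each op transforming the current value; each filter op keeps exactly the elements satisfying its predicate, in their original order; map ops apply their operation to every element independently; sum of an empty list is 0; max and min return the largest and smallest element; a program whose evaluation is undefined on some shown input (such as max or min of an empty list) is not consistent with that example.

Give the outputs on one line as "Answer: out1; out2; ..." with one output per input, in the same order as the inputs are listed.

-54; -32; -48; -59; -56

Execution, op by op:
  [19, -12, -9, 35, -39] -> [35, 19, -9, -12, -39] -> [35, 19, -9, -39] -> [-35, -19, 9, 39] -> [-35, -19] -> -54
  [-11, 23, -25, -10, 9] -> [23, 9, -10, -11, -25] -> [23, 9, -11, -25] -> [-23, -9, 11, 25] -> [-23, -9] -> -32
  [30, -42, -15, 9, 50, -33, -26, 39] -> [50, 39, 30, 9, -15, -26, -33, -42] -> [39, 9, -15, -33] -> [-39, -9, 15, 33] -> [-39, -9] -> -48
  [-3, 0, 31, -35, 15, 19, -3, -46] -> [31, 19, 15, 0, -3, -3, -35, -46] -> [31, 19, 15, -3, -3, -35] -> [-31, -19, -15, 3, 3, 35] -> [-31, -19, -15, 3, 3] -> -59
  [41, 16, 15] -> [41, 16, 15] -> [41, 15] -> [-41, -15] -> [-41, -15] -> -56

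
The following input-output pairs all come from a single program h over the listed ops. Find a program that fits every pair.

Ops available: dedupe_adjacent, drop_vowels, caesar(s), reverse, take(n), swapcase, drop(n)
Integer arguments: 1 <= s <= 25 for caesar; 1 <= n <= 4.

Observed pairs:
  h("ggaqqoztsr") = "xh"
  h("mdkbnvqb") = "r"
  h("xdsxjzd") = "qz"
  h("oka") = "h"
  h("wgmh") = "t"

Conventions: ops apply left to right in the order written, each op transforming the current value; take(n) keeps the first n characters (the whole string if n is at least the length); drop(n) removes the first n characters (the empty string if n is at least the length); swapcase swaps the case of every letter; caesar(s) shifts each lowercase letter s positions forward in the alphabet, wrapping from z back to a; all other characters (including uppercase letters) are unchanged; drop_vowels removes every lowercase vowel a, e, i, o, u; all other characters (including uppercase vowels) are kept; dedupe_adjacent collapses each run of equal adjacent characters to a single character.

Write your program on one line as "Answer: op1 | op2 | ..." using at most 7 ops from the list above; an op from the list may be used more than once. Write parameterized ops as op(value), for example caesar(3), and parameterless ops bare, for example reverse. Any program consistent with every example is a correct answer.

caesar(7) | drop(2) | take(3) | drop_vowels | dedupe_adjacent | reverse

Check, running the answer program on each example:
  "ggaqqoztsr" -> "nnhxxvgazy" -> "hxxvgazy" -> "hxx" -> "hxx" -> "hx" -> "xh"
  "mdkbnvqb" -> "tkriucxi" -> "riucxi" -> "riu" -> "r" -> "r" -> "r"
  "xdsxjzd" -> "ekzeqgk" -> "zeqgk" -> "zeq" -> "zq" -> "zq" -> "qz"
  "oka" -> "vrh" -> "h" -> "h" -> "h" -> "h" -> "h"
  "wgmh" -> "dnto" -> "to" -> "to" -> "t" -> "t" -> "t"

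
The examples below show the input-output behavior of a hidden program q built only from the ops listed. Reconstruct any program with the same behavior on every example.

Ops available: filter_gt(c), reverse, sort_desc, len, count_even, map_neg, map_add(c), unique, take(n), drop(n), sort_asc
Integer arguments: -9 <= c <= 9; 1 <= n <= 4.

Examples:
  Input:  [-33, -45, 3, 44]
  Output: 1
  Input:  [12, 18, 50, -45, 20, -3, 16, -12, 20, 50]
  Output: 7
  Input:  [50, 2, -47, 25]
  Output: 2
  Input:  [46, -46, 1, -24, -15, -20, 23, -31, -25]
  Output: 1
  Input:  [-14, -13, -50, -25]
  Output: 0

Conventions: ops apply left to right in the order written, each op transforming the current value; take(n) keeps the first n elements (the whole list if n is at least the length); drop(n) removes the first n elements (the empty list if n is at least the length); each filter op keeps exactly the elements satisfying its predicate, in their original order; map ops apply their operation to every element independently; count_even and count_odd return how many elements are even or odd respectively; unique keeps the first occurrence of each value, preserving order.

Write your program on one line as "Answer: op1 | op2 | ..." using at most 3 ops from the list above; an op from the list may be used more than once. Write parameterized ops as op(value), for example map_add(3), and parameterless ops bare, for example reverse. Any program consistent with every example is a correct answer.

filter_gt(-3) | reverse | count_even

Check, running the answer program on each example:
  [-33, -45, 3, 44] -> [3, 44] -> [44, 3] -> 1
  [12, 18, 50, -45, 20, -3, 16, -12, 20, 50] -> [12, 18, 50, 20, 16, 20, 50] -> [50, 20, 16, 20, 50, 18, 12] -> 7
  [50, 2, -47, 25] -> [50, 2, 25] -> [25, 2, 50] -> 2
  [46, -46, 1, -24, -15, -20, 23, -31, -25] -> [46, 1, 23] -> [23, 1, 46] -> 1
  [-14, -13, -50, -25] -> [] -> [] -> 0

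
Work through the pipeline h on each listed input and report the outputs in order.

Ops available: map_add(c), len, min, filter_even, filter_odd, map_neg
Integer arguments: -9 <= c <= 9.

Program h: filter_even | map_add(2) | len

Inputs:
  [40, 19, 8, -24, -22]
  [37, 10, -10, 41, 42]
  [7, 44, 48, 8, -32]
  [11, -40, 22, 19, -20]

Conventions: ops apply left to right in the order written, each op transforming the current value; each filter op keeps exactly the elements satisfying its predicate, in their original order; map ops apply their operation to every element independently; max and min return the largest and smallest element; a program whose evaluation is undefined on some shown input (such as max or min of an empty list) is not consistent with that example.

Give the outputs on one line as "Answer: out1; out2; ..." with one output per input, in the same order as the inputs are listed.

4; 3; 4; 3

Execution, op by op:
  [40, 19, 8, -24, -22] -> [40, 8, -24, -22] -> [42, 10, -22, -20] -> 4
  [37, 10, -10, 41, 42] -> [10, -10, 42] -> [12, -8, 44] -> 3
  [7, 44, 48, 8, -32] -> [44, 48, 8, -32] -> [46, 50, 10, -30] -> 4
  [11, -40, 22, 19, -20] -> [-40, 22, -20] -> [-38, 24, -18] -> 3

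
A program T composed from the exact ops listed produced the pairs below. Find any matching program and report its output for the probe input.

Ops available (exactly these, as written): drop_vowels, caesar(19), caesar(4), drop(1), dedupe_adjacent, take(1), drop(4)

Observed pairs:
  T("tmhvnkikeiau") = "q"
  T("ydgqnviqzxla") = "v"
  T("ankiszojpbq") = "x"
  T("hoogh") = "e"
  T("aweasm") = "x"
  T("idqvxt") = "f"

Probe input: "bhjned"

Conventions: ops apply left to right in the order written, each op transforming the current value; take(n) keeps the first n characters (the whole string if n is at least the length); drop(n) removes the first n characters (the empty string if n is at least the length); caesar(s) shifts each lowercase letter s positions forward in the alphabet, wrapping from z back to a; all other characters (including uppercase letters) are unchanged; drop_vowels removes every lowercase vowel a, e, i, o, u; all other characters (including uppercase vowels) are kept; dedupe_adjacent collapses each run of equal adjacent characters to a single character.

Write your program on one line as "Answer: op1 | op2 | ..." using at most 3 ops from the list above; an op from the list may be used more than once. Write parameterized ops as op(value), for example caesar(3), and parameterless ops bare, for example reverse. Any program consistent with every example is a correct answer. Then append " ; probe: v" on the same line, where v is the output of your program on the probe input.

caesar(19) | take(1) | caesar(4) ; probe: "y"

Check, running the answer program on each example:
  "tmhvnkikeiau" -> "mfaogdbdxbtn" -> "m" -> "q"
  "ydgqnviqzxla" -> "rwzjgobjsqet" -> "r" -> "v"
  "ankiszojpbq" -> "tgdblshciuj" -> "t" -> "x"
  "hoogh" -> "ahhza" -> "a" -> "e"
  "aweasm" -> "tpxtlf" -> "t" -> "x"
  "idqvxt" -> "bwjoqm" -> "b" -> "f"
  probe: "bhjned" -> "uacgxw" -> "u" -> "y"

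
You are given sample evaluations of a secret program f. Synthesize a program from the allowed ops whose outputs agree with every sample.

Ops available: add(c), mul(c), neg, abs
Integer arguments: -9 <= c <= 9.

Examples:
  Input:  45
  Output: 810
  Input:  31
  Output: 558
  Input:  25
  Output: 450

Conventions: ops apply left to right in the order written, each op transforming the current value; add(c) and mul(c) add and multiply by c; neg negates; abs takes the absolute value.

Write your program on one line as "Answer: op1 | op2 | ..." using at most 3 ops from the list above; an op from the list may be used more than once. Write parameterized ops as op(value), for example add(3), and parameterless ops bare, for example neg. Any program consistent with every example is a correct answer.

mul(-6) | abs | mul(3)

Check, running the answer program on each example:
  45 -> -270 -> 270 -> 810
  31 -> -186 -> 186 -> 558
  25 -> -150 -> 150 -> 450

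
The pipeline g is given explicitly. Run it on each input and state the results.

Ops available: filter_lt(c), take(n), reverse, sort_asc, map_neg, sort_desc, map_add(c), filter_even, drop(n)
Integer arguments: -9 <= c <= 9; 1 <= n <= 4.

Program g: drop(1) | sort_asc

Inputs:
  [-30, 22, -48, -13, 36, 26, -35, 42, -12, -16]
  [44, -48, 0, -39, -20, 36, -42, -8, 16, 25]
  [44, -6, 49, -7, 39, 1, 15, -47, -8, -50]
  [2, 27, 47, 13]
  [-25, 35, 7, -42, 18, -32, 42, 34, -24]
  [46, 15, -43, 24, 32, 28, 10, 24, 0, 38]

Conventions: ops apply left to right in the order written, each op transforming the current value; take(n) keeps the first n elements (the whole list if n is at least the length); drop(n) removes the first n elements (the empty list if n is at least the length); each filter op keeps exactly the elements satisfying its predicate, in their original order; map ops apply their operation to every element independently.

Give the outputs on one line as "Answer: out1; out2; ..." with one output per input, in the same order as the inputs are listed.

[-48, -35, -16, -13, -12, 22, 26, 36, 42]; [-48, -42, -39, -20, -8, 0, 16, 25, 36]; [-50, -47, -8, -7, -6, 1, 15, 39, 49]; [13, 27, 47]; [-42, -32, -24, 7, 18, 34, 35, 42]; [-43, 0, 10, 15, 24, 24, 28, 32, 38]

Execution, op by op:
  [-30, 22, -48, -13, 36, 26, -35, 42, -12, -16] -> [22, -48, -13, 36, 26, -35, 42, -12, -16] -> [-48, -35, -16, -13, -12, 22, 26, 36, 42]
  [44, -48, 0, -39, -20, 36, -42, -8, 16, 25] -> [-48, 0, -39, -20, 36, -42, -8, 16, 25] -> [-48, -42, -39, -20, -8, 0, 16, 25, 36]
  [44, -6, 49, -7, 39, 1, 15, -47, -8, -50] -> [-6, 49, -7, 39, 1, 15, -47, -8, -50] -> [-50, -47, -8, -7, -6, 1, 15, 39, 49]
  [2, 27, 47, 13] -> [27, 47, 13] -> [13, 27, 47]
  [-25, 35, 7, -42, 18, -32, 42, 34, -24] -> [35, 7, -42, 18, -32, 42, 34, -24] -> [-42, -32, -24, 7, 18, 34, 35, 42]
  [46, 15, -43, 24, 32, 28, 10, 24, 0, 38] -> [15, -43, 24, 32, 28, 10, 24, 0, 38] -> [-43, 0, 10, 15, 24, 24, 28, 32, 38]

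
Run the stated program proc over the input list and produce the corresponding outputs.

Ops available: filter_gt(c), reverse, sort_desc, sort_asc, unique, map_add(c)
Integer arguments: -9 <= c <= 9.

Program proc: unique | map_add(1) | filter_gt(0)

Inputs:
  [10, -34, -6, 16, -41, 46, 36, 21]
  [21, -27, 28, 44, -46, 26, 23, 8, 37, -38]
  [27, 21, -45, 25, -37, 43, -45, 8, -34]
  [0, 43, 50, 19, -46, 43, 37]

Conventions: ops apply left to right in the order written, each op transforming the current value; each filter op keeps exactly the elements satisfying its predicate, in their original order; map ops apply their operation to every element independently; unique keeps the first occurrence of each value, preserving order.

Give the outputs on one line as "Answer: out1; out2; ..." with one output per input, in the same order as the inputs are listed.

[11, 17, 47, 37, 22]; [22, 29, 45, 27, 24, 9, 38]; [28, 22, 26, 44, 9]; [1, 44, 51, 20, 38]

Execution, op by op:
  [10, -34, -6, 16, -41, 46, 36, 21] -> [10, -34, -6, 16, -41, 46, 36, 21] -> [11, -33, -5, 17, -40, 47, 37, 22] -> [11, 17, 47, 37, 22]
  [21, -27, 28, 44, -46, 26, 23, 8, 37, -38] -> [21, -27, 28, 44, -46, 26, 23, 8, 37, -38] -> [22, -26, 29, 45, -45, 27, 24, 9, 38, -37] -> [22, 29, 45, 27, 24, 9, 38]
  [27, 21, -45, 25, -37, 43, -45, 8, -34] -> [27, 21, -45, 25, -37, 43, 8, -34] -> [28, 22, -44, 26, -36, 44, 9, -33] -> [28, 22, 26, 44, 9]
  [0, 43, 50, 19, -46, 43, 37] -> [0, 43, 50, 19, -46, 37] -> [1, 44, 51, 20, -45, 38] -> [1, 44, 51, 20, 38]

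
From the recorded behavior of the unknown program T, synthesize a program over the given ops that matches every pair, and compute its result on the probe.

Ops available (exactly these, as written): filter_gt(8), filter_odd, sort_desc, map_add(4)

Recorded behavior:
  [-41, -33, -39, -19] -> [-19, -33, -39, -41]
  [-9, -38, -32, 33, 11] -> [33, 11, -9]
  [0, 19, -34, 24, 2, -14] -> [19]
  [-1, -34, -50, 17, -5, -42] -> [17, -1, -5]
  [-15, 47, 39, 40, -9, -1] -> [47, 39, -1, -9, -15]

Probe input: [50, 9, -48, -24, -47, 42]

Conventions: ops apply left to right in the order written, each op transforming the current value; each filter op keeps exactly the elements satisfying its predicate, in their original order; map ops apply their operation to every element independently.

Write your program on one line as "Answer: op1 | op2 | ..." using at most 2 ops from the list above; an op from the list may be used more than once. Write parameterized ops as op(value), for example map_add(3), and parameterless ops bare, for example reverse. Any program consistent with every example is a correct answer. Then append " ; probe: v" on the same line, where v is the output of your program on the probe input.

filter_odd | sort_desc ; probe: [9, -47]

Check, running the answer program on each example:
  [-41, -33, -39, -19] -> [-41, -33, -39, -19] -> [-19, -33, -39, -41]
  [-9, -38, -32, 33, 11] -> [-9, 33, 11] -> [33, 11, -9]
  [0, 19, -34, 24, 2, -14] -> [19] -> [19]
  [-1, -34, -50, 17, -5, -42] -> [-1, 17, -5] -> [17, -1, -5]
  [-15, 47, 39, 40, -9, -1] -> [-15, 47, 39, -9, -1] -> [47, 39, -1, -9, -15]
  probe: [50, 9, -48, -24, -47, 42] -> [9, -47] -> [9, -47]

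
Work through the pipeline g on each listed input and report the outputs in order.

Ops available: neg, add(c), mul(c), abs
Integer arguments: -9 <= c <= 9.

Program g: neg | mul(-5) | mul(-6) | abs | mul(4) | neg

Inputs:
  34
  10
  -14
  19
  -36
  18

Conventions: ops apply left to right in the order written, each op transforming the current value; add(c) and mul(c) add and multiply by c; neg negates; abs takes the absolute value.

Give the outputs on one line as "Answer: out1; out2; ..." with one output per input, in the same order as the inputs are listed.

Execution, op by op:
  34 -> -34 -> 170 -> -1020 -> 1020 -> 4080 -> -4080
  10 -> -10 -> 50 -> -300 -> 300 -> 1200 -> -1200
  -14 -> 14 -> -70 -> 420 -> 420 -> 1680 -> -1680
  19 -> -19 -> 95 -> -570 -> 570 -> 2280 -> -2280
  -36 -> 36 -> -180 -> 1080 -> 1080 -> 4320 -> -4320
  18 -> -18 -> 90 -> -540 -> 540 -> 2160 -> -2160

-4080; -1200; -1680; -2280; -4320; -2160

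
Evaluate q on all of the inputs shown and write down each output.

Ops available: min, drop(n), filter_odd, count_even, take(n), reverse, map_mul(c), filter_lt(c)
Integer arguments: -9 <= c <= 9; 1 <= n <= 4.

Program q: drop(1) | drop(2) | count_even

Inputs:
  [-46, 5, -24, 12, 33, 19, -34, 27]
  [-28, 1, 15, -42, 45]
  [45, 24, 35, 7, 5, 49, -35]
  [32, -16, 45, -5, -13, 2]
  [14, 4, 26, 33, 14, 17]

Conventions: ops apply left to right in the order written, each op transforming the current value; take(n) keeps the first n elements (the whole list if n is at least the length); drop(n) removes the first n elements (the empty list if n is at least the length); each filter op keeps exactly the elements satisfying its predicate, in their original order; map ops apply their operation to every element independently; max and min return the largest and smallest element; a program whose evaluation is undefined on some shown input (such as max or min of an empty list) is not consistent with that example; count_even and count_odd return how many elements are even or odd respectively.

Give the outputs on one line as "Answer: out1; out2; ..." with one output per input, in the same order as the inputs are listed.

2; 1; 0; 1; 1

Execution, op by op:
  [-46, 5, -24, 12, 33, 19, -34, 27] -> [5, -24, 12, 33, 19, -34, 27] -> [12, 33, 19, -34, 27] -> 2
  [-28, 1, 15, -42, 45] -> [1, 15, -42, 45] -> [-42, 45] -> 1
  [45, 24, 35, 7, 5, 49, -35] -> [24, 35, 7, 5, 49, -35] -> [7, 5, 49, -35] -> 0
  [32, -16, 45, -5, -13, 2] -> [-16, 45, -5, -13, 2] -> [-5, -13, 2] -> 1
  [14, 4, 26, 33, 14, 17] -> [4, 26, 33, 14, 17] -> [33, 14, 17] -> 1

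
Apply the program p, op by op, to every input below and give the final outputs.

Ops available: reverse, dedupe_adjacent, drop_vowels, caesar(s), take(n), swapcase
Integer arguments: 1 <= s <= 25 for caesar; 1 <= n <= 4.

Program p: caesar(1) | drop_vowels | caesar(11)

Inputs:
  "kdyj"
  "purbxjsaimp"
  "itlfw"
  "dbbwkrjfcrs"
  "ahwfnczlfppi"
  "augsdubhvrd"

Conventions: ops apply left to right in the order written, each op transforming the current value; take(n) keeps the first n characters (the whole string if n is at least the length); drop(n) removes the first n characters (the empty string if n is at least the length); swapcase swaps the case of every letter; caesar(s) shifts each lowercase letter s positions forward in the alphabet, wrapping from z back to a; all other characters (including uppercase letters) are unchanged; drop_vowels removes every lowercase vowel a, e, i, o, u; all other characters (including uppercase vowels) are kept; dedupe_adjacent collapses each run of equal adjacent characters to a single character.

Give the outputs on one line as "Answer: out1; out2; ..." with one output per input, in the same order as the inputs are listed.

"wkv"; "bgdnjvemuyb"; "uxri"; "nniwdvrode"; "miroxrbbu"; "mgsegnhd"

Execution, op by op:
  "kdyj" -> "lezk" -> "lzk" -> "wkv"
  "purbxjsaimp" -> "qvscyktbjnq" -> "qvscyktbjnq" -> "bgdnjvemuyb"
  "itlfw" -> "jumgx" -> "jmgx" -> "uxri"
  "dbbwkrjfcrs" -> "eccxlskgdst" -> "ccxlskgdst" -> "nniwdvrode"
  "ahwfnczlfppi" -> "bixgodamgqqj" -> "bxgdmgqqj" -> "miroxrbbu"
  "augsdubhvrd" -> "bvhtevciwse" -> "bvhtvcws" -> "mgsegnhd"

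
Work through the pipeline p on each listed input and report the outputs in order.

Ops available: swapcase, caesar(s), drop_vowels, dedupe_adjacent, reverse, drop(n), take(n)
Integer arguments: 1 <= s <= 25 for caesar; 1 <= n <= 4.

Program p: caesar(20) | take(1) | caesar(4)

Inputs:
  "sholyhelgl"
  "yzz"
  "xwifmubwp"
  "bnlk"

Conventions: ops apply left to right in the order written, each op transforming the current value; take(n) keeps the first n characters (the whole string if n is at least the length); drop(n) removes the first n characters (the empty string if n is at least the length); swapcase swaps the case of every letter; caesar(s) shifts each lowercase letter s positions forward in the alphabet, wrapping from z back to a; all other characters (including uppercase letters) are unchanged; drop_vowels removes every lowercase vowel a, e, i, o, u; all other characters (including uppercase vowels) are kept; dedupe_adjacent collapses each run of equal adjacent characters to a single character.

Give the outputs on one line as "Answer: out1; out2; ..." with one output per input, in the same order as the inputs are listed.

Execution, op by op:
  "sholyhelgl" -> "mbifsbyfaf" -> "m" -> "q"
  "yzz" -> "stt" -> "s" -> "w"
  "xwifmubwp" -> "rqczgovqj" -> "r" -> "v"
  "bnlk" -> "vhfe" -> "v" -> "z"

"q"; "w"; "v"; "z"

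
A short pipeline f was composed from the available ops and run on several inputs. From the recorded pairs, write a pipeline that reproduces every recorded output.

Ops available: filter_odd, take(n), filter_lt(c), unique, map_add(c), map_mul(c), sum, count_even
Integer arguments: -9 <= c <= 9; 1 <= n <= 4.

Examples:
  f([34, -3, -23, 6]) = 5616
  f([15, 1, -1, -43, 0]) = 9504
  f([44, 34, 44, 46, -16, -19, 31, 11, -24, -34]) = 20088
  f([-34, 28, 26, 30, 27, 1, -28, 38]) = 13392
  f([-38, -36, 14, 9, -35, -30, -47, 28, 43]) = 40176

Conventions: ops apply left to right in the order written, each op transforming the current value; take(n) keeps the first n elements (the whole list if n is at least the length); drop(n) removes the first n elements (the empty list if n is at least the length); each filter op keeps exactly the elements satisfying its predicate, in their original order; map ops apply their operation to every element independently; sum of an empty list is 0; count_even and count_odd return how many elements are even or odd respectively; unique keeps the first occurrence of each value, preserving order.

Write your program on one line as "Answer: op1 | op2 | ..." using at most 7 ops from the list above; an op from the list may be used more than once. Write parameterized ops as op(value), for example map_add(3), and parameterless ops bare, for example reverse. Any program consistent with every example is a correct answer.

map_mul(9) | unique | filter_lt(5) | map_mul(4) | map_mul(-6) | sum

Check, running the answer program on each example:
  [34, -3, -23, 6] -> [306, -27, -207, 54] -> [306, -27, -207, 54] -> [-27, -207] -> [-108, -828] -> [648, 4968] -> 5616
  [15, 1, -1, -43, 0] -> [135, 9, -9, -387, 0] -> [135, 9, -9, -387, 0] -> [-9, -387, 0] -> [-36, -1548, 0] -> [216, 9288, 0] -> 9504
  [44, 34, 44, 46, -16, -19, 31, 11, -24, -34] -> [396, 306, 396, 414, -144, -171, 279, 99, -216, -306] -> [396, 306, 414, -144, -171, 279, 99, -216, -306] -> [-144, -171, -216, -306] -> [-576, -684, -864, -1224] -> [3456, 4104, 5184, 7344] -> 20088
  [-34, 28, 26, 30, 27, 1, -28, 38] -> [-306, 252, 234, 270, 243, 9, -252, 342] -> [-306, 252, 234, 270, 243, 9, -252, 342] -> [-306, -252] -> [-1224, -1008] -> [7344, 6048] -> 13392
  [-38, -36, 14, 9, -35, -30, -47, 28, 43] -> [-342, -324, 126, 81, -315, -270, -423, 252, 387] -> [-342, -324, 126, 81, -315, -270, -423, 252, 387] -> [-342, -324, -315, -270, -423] -> [-1368, -1296, -1260, -1080, -1692] -> [8208, 7776, 7560, 6480, 10152] -> 40176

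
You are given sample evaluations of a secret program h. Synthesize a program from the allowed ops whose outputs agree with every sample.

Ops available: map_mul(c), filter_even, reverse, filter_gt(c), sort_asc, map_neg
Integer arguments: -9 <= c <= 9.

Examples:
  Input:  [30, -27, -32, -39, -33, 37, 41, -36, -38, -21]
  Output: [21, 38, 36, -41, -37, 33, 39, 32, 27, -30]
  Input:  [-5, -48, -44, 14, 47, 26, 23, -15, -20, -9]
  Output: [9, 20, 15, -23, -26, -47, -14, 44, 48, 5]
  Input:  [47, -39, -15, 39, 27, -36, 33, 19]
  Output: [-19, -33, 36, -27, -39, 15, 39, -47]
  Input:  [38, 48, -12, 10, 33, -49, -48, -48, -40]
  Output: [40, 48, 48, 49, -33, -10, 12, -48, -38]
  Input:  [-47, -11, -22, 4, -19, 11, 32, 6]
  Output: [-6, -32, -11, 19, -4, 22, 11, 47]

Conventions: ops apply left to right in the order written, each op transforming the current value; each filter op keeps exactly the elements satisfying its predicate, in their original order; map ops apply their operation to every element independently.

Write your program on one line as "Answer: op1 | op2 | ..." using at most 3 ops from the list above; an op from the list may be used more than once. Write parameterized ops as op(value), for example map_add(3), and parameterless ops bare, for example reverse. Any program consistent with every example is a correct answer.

map_neg | reverse

Check, running the answer program on each example:
  [30, -27, -32, -39, -33, 37, 41, -36, -38, -21] -> [-30, 27, 32, 39, 33, -37, -41, 36, 38, 21] -> [21, 38, 36, -41, -37, 33, 39, 32, 27, -30]
  [-5, -48, -44, 14, 47, 26, 23, -15, -20, -9] -> [5, 48, 44, -14, -47, -26, -23, 15, 20, 9] -> [9, 20, 15, -23, -26, -47, -14, 44, 48, 5]
  [47, -39, -15, 39, 27, -36, 33, 19] -> [-47, 39, 15, -39, -27, 36, -33, -19] -> [-19, -33, 36, -27, -39, 15, 39, -47]
  [38, 48, -12, 10, 33, -49, -48, -48, -40] -> [-38, -48, 12, -10, -33, 49, 48, 48, 40] -> [40, 48, 48, 49, -33, -10, 12, -48, -38]
  [-47, -11, -22, 4, -19, 11, 32, 6] -> [47, 11, 22, -4, 19, -11, -32, -6] -> [-6, -32, -11, 19, -4, 22, 11, 47]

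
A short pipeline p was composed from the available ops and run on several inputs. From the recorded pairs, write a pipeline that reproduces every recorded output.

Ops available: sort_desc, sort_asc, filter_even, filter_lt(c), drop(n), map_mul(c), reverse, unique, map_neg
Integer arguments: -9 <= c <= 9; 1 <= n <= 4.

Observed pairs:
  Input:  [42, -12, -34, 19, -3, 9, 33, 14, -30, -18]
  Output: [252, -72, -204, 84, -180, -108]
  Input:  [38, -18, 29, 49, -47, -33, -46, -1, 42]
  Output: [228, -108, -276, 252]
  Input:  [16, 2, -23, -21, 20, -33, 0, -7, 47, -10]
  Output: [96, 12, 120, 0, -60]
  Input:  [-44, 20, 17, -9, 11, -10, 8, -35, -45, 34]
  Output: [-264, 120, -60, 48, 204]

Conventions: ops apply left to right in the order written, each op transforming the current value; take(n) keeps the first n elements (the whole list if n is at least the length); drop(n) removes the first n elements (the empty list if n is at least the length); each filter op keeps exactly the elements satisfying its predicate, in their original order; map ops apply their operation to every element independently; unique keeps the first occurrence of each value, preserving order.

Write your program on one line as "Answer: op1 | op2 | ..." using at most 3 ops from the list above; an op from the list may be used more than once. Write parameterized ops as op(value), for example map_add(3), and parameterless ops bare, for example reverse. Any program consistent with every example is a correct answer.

filter_even | map_mul(-6) | map_neg

Check, running the answer program on each example:
  [42, -12, -34, 19, -3, 9, 33, 14, -30, -18] -> [42, -12, -34, 14, -30, -18] -> [-252, 72, 204, -84, 180, 108] -> [252, -72, -204, 84, -180, -108]
  [38, -18, 29, 49, -47, -33, -46, -1, 42] -> [38, -18, -46, 42] -> [-228, 108, 276, -252] -> [228, -108, -276, 252]
  [16, 2, -23, -21, 20, -33, 0, -7, 47, -10] -> [16, 2, 20, 0, -10] -> [-96, -12, -120, 0, 60] -> [96, 12, 120, 0, -60]
  [-44, 20, 17, -9, 11, -10, 8, -35, -45, 34] -> [-44, 20, -10, 8, 34] -> [264, -120, 60, -48, -204] -> [-264, 120, -60, 48, 204]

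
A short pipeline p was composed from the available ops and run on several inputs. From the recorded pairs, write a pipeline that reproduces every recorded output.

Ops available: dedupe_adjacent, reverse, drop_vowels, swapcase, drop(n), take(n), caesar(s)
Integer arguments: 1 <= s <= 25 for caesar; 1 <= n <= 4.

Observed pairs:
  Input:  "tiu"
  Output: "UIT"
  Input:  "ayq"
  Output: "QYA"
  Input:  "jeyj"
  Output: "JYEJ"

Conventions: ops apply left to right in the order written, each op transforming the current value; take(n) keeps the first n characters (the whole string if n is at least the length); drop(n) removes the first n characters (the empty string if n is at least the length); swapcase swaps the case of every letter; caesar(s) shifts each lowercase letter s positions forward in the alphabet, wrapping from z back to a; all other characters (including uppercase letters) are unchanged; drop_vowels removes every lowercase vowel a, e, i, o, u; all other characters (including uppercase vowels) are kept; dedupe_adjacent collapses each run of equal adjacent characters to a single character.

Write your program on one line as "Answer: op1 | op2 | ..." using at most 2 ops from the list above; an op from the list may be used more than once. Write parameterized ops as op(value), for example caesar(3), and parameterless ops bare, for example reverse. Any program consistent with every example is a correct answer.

reverse | swapcase

Check, running the answer program on each example:
  "tiu" -> "uit" -> "UIT"
  "ayq" -> "qya" -> "QYA"
  "jeyj" -> "jyej" -> "JYEJ"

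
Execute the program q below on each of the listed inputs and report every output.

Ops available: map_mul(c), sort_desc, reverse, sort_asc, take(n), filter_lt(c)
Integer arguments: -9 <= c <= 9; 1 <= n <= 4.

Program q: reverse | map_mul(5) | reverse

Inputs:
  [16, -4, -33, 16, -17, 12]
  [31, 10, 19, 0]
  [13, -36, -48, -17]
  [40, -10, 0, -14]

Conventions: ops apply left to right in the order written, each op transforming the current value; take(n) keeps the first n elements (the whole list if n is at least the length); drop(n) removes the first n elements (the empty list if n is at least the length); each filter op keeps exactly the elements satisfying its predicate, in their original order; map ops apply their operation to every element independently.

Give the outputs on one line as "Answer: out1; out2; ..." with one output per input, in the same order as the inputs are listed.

[80, -20, -165, 80, -85, 60]; [155, 50, 95, 0]; [65, -180, -240, -85]; [200, -50, 0, -70]

Execution, op by op:
  [16, -4, -33, 16, -17, 12] -> [12, -17, 16, -33, -4, 16] -> [60, -85, 80, -165, -20, 80] -> [80, -20, -165, 80, -85, 60]
  [31, 10, 19, 0] -> [0, 19, 10, 31] -> [0, 95, 50, 155] -> [155, 50, 95, 0]
  [13, -36, -48, -17] -> [-17, -48, -36, 13] -> [-85, -240, -180, 65] -> [65, -180, -240, -85]
  [40, -10, 0, -14] -> [-14, 0, -10, 40] -> [-70, 0, -50, 200] -> [200, -50, 0, -70]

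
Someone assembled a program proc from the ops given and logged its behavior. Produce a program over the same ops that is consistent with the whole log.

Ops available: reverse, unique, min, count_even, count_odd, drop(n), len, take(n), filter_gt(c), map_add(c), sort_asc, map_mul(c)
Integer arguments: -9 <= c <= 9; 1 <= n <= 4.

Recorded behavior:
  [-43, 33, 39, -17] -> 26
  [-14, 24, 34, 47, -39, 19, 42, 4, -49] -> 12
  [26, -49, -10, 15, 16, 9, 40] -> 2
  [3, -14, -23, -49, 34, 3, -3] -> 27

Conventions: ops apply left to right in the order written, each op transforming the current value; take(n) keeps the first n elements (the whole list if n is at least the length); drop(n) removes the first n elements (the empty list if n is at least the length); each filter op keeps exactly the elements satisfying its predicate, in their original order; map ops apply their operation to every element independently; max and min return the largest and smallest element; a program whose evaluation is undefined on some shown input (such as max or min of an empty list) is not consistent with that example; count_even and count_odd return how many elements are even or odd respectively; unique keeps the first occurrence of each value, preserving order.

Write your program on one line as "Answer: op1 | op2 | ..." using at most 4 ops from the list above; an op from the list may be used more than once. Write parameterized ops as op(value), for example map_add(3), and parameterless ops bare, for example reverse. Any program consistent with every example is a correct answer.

map_add(-7) | reverse | filter_gt(-2) | min

Check, running the answer program on each example:
  [-43, 33, 39, -17] -> [-50, 26, 32, -24] -> [-24, 32, 26, -50] -> [32, 26] -> 26
  [-14, 24, 34, 47, -39, 19, 42, 4, -49] -> [-21, 17, 27, 40, -46, 12, 35, -3, -56] -> [-56, -3, 35, 12, -46, 40, 27, 17, -21] -> [35, 12, 40, 27, 17] -> 12
  [26, -49, -10, 15, 16, 9, 40] -> [19, -56, -17, 8, 9, 2, 33] -> [33, 2, 9, 8, -17, -56, 19] -> [33, 2, 9, 8, 19] -> 2
  [3, -14, -23, -49, 34, 3, -3] -> [-4, -21, -30, -56, 27, -4, -10] -> [-10, -4, 27, -56, -30, -21, -4] -> [27] -> 27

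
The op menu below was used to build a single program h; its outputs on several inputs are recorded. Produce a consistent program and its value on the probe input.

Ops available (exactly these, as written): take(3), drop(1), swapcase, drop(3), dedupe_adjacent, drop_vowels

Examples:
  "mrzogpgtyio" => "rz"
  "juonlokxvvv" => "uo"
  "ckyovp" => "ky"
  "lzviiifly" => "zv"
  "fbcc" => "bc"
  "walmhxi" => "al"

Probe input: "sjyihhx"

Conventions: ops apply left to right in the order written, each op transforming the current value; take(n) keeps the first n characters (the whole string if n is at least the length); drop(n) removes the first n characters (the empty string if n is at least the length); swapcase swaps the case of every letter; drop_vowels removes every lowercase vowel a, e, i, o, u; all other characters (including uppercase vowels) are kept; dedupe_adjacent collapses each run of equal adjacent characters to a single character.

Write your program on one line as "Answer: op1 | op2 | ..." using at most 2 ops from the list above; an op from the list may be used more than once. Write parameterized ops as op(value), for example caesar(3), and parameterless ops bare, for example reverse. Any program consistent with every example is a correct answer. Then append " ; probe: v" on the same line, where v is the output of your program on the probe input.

take(3) | drop(1) ; probe: "jy"

Check, running the answer program on each example:
  "mrzogpgtyio" -> "mrz" -> "rz"
  "juonlokxvvv" -> "juo" -> "uo"
  "ckyovp" -> "cky" -> "ky"
  "lzviiifly" -> "lzv" -> "zv"
  "fbcc" -> "fbc" -> "bc"
  "walmhxi" -> "wal" -> "al"
  probe: "sjyihhx" -> "sjy" -> "jy"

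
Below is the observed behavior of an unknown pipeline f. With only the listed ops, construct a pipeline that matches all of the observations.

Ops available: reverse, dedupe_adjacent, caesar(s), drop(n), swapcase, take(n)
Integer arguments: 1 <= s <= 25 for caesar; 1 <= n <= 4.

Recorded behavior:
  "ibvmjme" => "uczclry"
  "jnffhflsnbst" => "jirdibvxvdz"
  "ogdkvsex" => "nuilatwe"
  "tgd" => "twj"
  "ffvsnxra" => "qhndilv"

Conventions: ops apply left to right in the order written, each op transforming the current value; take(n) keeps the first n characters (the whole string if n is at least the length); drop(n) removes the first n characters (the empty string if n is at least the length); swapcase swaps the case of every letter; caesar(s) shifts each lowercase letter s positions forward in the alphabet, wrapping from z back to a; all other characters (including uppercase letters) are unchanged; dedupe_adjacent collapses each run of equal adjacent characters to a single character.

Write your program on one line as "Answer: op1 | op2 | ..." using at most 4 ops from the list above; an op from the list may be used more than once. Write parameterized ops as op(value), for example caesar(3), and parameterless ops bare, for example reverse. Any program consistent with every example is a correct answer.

dedupe_adjacent | caesar(16) | reverse

Check, running the answer program on each example:
  "ibvmjme" -> "ibvmjme" -> "yrlczcu" -> "uczclry"
  "jnffhflsnbst" -> "jnfhflsnbst" -> "zdvxvbidrij" -> "jirdibvxvdz"
  "ogdkvsex" -> "ogdkvsex" -> "ewtaliun" -> "nuilatwe"
  "tgd" -> "tgd" -> "jwt" -> "twj"
  "ffvsnxra" -> "fvsnxra" -> "vlidnhq" -> "qhndilv"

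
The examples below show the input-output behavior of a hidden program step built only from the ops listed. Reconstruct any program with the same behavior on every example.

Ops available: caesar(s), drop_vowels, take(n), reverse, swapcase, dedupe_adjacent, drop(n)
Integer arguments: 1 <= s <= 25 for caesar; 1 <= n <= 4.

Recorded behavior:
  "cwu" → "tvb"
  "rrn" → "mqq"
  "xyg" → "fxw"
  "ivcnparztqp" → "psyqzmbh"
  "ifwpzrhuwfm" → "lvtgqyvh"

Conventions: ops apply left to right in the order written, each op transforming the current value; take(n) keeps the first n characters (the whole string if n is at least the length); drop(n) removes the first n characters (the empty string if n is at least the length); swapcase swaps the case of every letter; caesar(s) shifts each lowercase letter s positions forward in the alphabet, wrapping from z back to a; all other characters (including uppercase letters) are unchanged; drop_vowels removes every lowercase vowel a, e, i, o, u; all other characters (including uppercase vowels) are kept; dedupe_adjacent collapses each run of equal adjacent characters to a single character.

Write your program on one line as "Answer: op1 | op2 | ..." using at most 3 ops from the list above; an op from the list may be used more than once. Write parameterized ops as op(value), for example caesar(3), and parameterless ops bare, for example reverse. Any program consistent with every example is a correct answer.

caesar(25) | reverse | drop_vowels

Check, running the answer program on each example:
  "cwu" -> "bvt" -> "tvb" -> "tvb"
  "rrn" -> "qqm" -> "mqq" -> "mqq"
  "xyg" -> "wxf" -> "fxw" -> "fxw"
  "ivcnparztqp" -> "hubmozqyspo" -> "opsyqzombuh" -> "psyqzmbh"
  "ifwpzrhuwfm" -> "hevoyqgtvel" -> "levtgqyoveh" -> "lvtgqyvh"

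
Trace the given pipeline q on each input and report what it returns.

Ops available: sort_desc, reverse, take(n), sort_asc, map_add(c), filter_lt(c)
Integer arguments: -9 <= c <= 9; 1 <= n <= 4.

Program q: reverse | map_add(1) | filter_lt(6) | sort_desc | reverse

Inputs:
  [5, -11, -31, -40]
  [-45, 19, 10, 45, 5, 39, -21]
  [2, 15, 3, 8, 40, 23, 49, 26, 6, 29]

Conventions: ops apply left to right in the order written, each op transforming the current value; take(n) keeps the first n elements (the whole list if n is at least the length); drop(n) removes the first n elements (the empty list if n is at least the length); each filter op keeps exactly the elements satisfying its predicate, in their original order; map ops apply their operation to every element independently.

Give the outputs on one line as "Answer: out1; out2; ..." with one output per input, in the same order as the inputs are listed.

Execution, op by op:
  [5, -11, -31, -40] -> [-40, -31, -11, 5] -> [-39, -30, -10, 6] -> [-39, -30, -10] -> [-10, -30, -39] -> [-39, -30, -10]
  [-45, 19, 10, 45, 5, 39, -21] -> [-21, 39, 5, 45, 10, 19, -45] -> [-20, 40, 6, 46, 11, 20, -44] -> [-20, -44] -> [-20, -44] -> [-44, -20]
  [2, 15, 3, 8, 40, 23, 49, 26, 6, 29] -> [29, 6, 26, 49, 23, 40, 8, 3, 15, 2] -> [30, 7, 27, 50, 24, 41, 9, 4, 16, 3] -> [4, 3] -> [4, 3] -> [3, 4]

[-39, -30, -10]; [-44, -20]; [3, 4]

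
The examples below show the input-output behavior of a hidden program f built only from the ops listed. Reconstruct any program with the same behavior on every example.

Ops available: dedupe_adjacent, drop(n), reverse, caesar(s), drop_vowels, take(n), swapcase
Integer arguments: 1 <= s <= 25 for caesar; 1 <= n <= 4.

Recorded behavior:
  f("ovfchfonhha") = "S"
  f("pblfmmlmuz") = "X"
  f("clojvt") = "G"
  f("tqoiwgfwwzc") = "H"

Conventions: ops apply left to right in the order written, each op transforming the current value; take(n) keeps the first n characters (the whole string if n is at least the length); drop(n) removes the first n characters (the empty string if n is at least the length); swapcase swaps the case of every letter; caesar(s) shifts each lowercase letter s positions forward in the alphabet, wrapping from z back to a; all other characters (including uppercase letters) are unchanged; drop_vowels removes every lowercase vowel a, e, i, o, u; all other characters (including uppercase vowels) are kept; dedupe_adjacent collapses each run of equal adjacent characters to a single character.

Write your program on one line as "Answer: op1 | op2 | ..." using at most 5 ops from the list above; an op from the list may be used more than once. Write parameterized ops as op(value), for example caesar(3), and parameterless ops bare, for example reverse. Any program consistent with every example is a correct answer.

drop(1) | caesar(11) | drop(3) | swapcase | take(1)

Check, running the answer program on each example:
  "ovfchfonhha" -> "vfchfonhha" -> "gqnsqzyssl" -> "sqzyssl" -> "SQZYSSL" -> "S"
  "pblfmmlmuz" -> "blfmmlmuz" -> "mwqxxwxfk" -> "xxwxfk" -> "XXWXFK" -> "X"
  "clojvt" -> "lojvt" -> "wzuge" -> "ge" -> "GE" -> "G"
  "tqoiwgfwwzc" -> "qoiwgfwwzc" -> "bzthrqhhkn" -> "hrqhhkn" -> "HRQHHKN" -> "H"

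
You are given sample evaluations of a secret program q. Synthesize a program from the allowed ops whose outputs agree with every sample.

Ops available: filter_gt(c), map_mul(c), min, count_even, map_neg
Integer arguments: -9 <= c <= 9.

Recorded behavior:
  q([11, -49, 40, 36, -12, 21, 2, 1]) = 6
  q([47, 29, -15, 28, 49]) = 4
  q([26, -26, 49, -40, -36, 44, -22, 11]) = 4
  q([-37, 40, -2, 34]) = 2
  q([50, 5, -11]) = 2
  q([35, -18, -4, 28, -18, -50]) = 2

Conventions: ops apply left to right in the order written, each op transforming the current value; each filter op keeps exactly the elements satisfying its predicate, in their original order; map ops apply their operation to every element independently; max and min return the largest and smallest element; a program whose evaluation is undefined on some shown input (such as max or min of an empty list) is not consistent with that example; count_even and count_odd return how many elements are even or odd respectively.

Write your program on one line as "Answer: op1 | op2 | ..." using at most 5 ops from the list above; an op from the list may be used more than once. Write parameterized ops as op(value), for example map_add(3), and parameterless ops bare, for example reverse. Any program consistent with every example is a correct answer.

map_neg | map_mul(-4) | filter_gt(0) | count_even

Check, running the answer program on each example:
  [11, -49, 40, 36, -12, 21, 2, 1] -> [-11, 49, -40, -36, 12, -21, -2, -1] -> [44, -196, 160, 144, -48, 84, 8, 4] -> [44, 160, 144, 84, 8, 4] -> 6
  [47, 29, -15, 28, 49] -> [-47, -29, 15, -28, -49] -> [188, 116, -60, 112, 196] -> [188, 116, 112, 196] -> 4
  [26, -26, 49, -40, -36, 44, -22, 11] -> [-26, 26, -49, 40, 36, -44, 22, -11] -> [104, -104, 196, -160, -144, 176, -88, 44] -> [104, 196, 176, 44] -> 4
  [-37, 40, -2, 34] -> [37, -40, 2, -34] -> [-148, 160, -8, 136] -> [160, 136] -> 2
  [50, 5, -11] -> [-50, -5, 11] -> [200, 20, -44] -> [200, 20] -> 2
  [35, -18, -4, 28, -18, -50] -> [-35, 18, 4, -28, 18, 50] -> [140, -72, -16, 112, -72, -200] -> [140, 112] -> 2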